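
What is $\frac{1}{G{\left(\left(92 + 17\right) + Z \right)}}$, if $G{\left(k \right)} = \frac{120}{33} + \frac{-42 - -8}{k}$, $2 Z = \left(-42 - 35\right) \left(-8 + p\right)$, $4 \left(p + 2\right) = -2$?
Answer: $\frac{22583}{80624} \approx 0.2801$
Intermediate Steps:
$p = - \frac{5}{2}$ ($p = -2 + \frac{1}{4} \left(-2\right) = -2 - \frac{1}{2} = - \frac{5}{2} \approx -2.5$)
$Z = \frac{1617}{4}$ ($Z = \frac{\left(-42 - 35\right) \left(-8 - \frac{5}{2}\right)}{2} = \frac{\left(-77\right) \left(- \frac{21}{2}\right)}{2} = \frac{1}{2} \cdot \frac{1617}{2} = \frac{1617}{4} \approx 404.25$)
$G{\left(k \right)} = \frac{40}{11} - \frac{34}{k}$ ($G{\left(k \right)} = 120 \cdot \frac{1}{33} + \frac{-42 + 8}{k} = \frac{40}{11} - \frac{34}{k}$)
$\frac{1}{G{\left(\left(92 + 17\right) + Z \right)}} = \frac{1}{\frac{40}{11} - \frac{34}{\left(92 + 17\right) + \frac{1617}{4}}} = \frac{1}{\frac{40}{11} - \frac{34}{109 + \frac{1617}{4}}} = \frac{1}{\frac{40}{11} - \frac{34}{\frac{2053}{4}}} = \frac{1}{\frac{40}{11} - \frac{136}{2053}} = \frac{1}{\frac{80624}{22583}} = \frac{22583}{80624}$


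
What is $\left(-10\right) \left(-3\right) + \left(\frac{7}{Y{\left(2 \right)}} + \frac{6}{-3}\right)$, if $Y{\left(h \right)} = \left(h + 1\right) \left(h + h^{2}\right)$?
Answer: $\frac{511}{18} \approx 28.389$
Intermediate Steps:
$Y{\left(h \right)} = \left(1 + h\right) \left(h + h^{2}\right)$
$\left(-10\right) \left(-3\right) + \left(\frac{7}{Y{\left(2 \right)}} + \frac{6}{-3}\right) = \left(-10\right) \left(-3\right) + \left(\frac{7}{2 \left(1 + 2^{2} + 2 \cdot 2\right)} + \frac{6}{-3}\right) = 30 + \left(\frac{7}{2 \left(1 + 4 + 4\right)} + 6 \left(- \frac{1}{3}\right)\right) = 30 - \left(2 - \frac{7}{2 \cdot 9}\right) = 30 - \left(2 - \frac{7}{18}\right) = 30 + \left(7 \cdot \frac{1}{18} - 2\right) = 30 + \left(\frac{7}{18} - 2\right) = 30 - \frac{29}{18} = \frac{511}{18}$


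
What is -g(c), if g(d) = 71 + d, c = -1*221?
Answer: 150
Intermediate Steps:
c = -221
-g(c) = -(71 - 221) = -1*(-150) = 150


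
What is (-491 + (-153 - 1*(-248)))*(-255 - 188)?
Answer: 175428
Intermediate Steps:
(-491 + (-153 - 1*(-248)))*(-255 - 188) = (-491 + (-153 + 248))*(-443) = (-491 + 95)*(-443) = -396*(-443) = 175428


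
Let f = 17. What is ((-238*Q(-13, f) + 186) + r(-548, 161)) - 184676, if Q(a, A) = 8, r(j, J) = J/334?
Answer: -62255435/334 ≈ -1.8639e+5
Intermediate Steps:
r(j, J) = J/334 (r(j, J) = J*(1/334) = J/334)
((-238*Q(-13, f) + 186) + r(-548, 161)) - 184676 = ((-238*8 + 186) + (1/334)*161) - 184676 = ((-1904 + 186) + 161/334) - 184676 = (-1718 + 161/334) - 184676 = -573651/334 - 184676 = -62255435/334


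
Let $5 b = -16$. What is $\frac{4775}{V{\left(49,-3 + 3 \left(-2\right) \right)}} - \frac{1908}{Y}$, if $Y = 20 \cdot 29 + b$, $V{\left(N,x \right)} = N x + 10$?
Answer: $- \frac{4470710}{310751} \approx -14.387$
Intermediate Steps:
$b = - \frac{16}{5}$ ($b = \frac{1}{5} \left(-16\right) = - \frac{16}{5} \approx -3.2$)
$V{\left(N,x \right)} = 10 + N x$
$Y = \frac{2884}{5}$ ($Y = 20 \cdot 29 - \frac{16}{5} = 580 - \frac{16}{5} = \frac{2884}{5} \approx 576.8$)
$\frac{4775}{V{\left(49,-3 + 3 \left(-2\right) \right)}} - \frac{1908}{Y} = \frac{4775}{10 + 49 \left(-3 + 3 \left(-2\right)\right)} - \frac{1908}{\frac{2884}{5}} = \frac{4775}{10 + 49 \left(-3 - 6\right)} - \frac{2385}{721} = \frac{4775}{10 + 49 \left(-9\right)} - \frac{2385}{721} = \frac{4775}{10 - 441} - \frac{2385}{721} = \frac{4775}{-431} - \frac{2385}{721} = 4775 \left(- \frac{1}{431}\right) - \frac{2385}{721} = - \frac{4775}{431} - \frac{2385}{721} = - \frac{4470710}{310751}$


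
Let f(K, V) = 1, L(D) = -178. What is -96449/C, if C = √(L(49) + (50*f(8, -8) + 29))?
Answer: 96449*I*√11/33 ≈ 9693.5*I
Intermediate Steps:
C = 3*I*√11 (C = √(-178 + (50*1 + 29)) = √(-178 + (50 + 29)) = √(-178 + 79) = √(-99) = 3*I*√11 ≈ 9.9499*I)
-96449/C = -96449*(-I*√11/33) = -(-96449)*I*√11/33 = 96449*I*√11/33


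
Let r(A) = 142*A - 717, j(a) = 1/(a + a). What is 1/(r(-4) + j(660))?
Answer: -1320/1696199 ≈ -0.00077821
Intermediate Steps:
j(a) = 1/(2*a)
r(A) = -717 + 142*A
1/(r(-4) + j(660)) = 1/((-717 + 142*(-4)) + (½)/660) = 1/((-717 - 568) + (½)*(1/660)) = 1/(-1285 + 1/1320) = 1/(-1696199/1320) = -1320/1696199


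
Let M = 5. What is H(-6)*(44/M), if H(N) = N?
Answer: -264/5 ≈ -52.800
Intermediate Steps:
H(-6)*(44/M) = -264/5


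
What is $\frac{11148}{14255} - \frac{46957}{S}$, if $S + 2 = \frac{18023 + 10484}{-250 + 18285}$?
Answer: $\frac{12072208963549}{107810565} \approx 1.1198 \cdot 10^{5}$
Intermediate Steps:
$S = - \frac{7563}{18035}$ ($S = -2 + \frac{18023 + 10484}{-250 + 18285} = -2 + \frac{28507}{18035} = - \frac{7563}{18035} \approx -0.41935$)
$\frac{11148}{14255} - \frac{46957}{S} = \frac{11148}{14255} - \frac{46957}{- \frac{7563}{18035}} = 11148 \cdot \frac{1}{14255} - - \frac{846869495}{7563} = \frac{11148}{14255} + \frac{846869495}{7563} = \frac{12072208963549}{107810565}$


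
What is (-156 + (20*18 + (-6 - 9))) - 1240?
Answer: -1051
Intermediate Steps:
(-156 + (20*18 + (-6 - 9))) - 1240 = (-156 + (360 - 15)) - 1240 = (-156 + 345) - 1240 = 189 - 1240 = -1051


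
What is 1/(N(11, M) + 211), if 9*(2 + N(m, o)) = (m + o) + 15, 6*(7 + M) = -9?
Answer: 18/3797 ≈ 0.0047406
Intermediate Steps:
M = -17/2 (M = -7 + (⅙)*(-9) = -7 - 3/2 = -17/2 ≈ -8.5000)
N(m, o) = -⅓ + m/9 + o/9 (N(m, o) = -2 + ((m + o) + 15)/9 = -2 + (15 + m + o)/9 = -2 + (5/3 + m/9 + o/9) = -⅓ + m/9 + o/9)
1/(N(11, M) + 211) = 1/((-⅓ + (⅑)*11 + (⅑)*(-17/2)) + 211) = 1/((-⅓ + 11/9 - 17/18) + 211) = 1/(-1/18 + 211) = 1/(3797/18) = 18/3797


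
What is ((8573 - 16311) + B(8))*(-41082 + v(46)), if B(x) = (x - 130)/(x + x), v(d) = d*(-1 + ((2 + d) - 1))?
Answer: 1207264095/4 ≈ 3.0182e+8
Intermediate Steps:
v(d) = d**2 (v(d) = d*(-1 + (1 + d)) = d*d = d**2)
B(x) = (-130 + x)/(2*x) (B(x) = (-130 + x)/((2*x)) = (-130 + x)*(1/(2*x)) = (-130 + x)/(2*x))
((8573 - 16311) + B(8))*(-41082 + v(46)) = ((8573 - 16311) + (1/2)*(-130 + 8)/8)*(-41082 + 46**2) = (-7738 + (1/2)*(1/8)*(-122))*(-41082 + 2116) = (-7738 - 61/8)*(-38966) = -61965/8*(-38966) = 1207264095/4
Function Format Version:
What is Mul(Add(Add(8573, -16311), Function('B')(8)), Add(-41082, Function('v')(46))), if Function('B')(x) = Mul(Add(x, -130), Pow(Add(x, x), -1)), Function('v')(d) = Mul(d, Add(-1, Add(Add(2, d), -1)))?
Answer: Rational(1207264095, 4) ≈ 3.0182e+8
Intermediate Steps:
Function('v')(d) = Pow(d, 2) (Function('v')(d) = Mul(d, Add(-1, Add(1, d))) = Mul(d, d) = Pow(d, 2))
Function('B')(x) = Mul(Rational(1, 2), Pow(x, -1), Add(-130, x)) (Function('B')(x) = Mul(Add(-130, x), Pow(Mul(2, x), -1)) = Mul(Add(-130, x), Mul(Rational(1, 2), Pow(x, -1))) = Mul(Rational(1, 2), Pow(x, -1), Add(-130, x)))
Mul(Add(Add(8573, -16311), Function('B')(8)), Add(-41082, Function('v')(46))) = Mul(Add(Add(8573, -16311), Mul(Rational(1, 2), Pow(8, -1), Add(-130, 8))), Add(-41082, Pow(46, 2))) = Mul(Add(-7738, Mul(Rational(1, 2), Rational(1, 8), -122)), Add(-41082, 2116)) = Mul(Add(-7738, Rational(-61, 8)), -38966) = Mul(Rational(-61965, 8), -38966) = Rational(1207264095, 4)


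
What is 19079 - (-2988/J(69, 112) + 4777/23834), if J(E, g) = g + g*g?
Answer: 42316614261/2217964 ≈ 19079.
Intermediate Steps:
J(E, g) = g + g**2
19079 - (-2988/J(69, 112) + 4777/23834) = 19079 - (-2988*1/(112*(1 + 112)) + 4777/23834) = 19079 - (-2988/(112*113) + 4777*(1/23834)) = 19079 - (-2988/12656 + 281/1402) = 19079 - (-2988*1/12656 + 281/1402) = 19079 - (-747/3164 + 281/1402) = 19079 - 1*(-79105/2217964) = 19079 + 79105/2217964 = 42316614261/2217964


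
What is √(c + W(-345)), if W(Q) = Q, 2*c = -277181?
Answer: I*√555742/2 ≈ 372.74*I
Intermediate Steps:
c = -277181/2 (c = (½)*(-277181) = -277181/2 ≈ -1.3859e+5)
√(c + W(-345)) = √(-277181/2 - 345) = √(-277871/2) = I*√555742/2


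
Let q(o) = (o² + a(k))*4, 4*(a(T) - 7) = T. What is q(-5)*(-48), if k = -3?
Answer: -6000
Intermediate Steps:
a(T) = 7 + T/4
q(o) = 25 + 4*o² (q(o) = (o² + (7 + (¼)*(-3)))*4 = (o² + (7 - ¾))*4 = (o² + 25/4)*4 = (25/4 + o²)*4 = 25 + 4*o²)
q(-5)*(-48) = (25 + 4*(-5)²)*(-48) = (25 + 4*25)*(-48) = (25 + 100)*(-48) = 125*(-48) = -6000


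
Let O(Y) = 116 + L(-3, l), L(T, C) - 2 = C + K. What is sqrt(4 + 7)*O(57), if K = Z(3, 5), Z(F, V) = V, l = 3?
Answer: 126*sqrt(11) ≈ 417.89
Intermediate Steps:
K = 5
L(T, C) = 7 + C (L(T, C) = 2 + (C + 5) = 2 + (5 + C) = 7 + C)
O(Y) = 126 (O(Y) = 116 + (7 + 3) = 116 + 10 = 126)
sqrt(4 + 7)*O(57) = sqrt(4 + 7)*126 = sqrt(11)*126 = 126*sqrt(11)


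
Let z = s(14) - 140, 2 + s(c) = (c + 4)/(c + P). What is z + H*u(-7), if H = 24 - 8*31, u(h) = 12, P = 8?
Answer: -31121/11 ≈ -2829.2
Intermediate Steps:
H = -224 (H = 24 - 1*248 = 24 - 248 = -224)
s(c) = -2 + (4 + c)/(8 + c) (s(c) = -2 + (c + 4)/(c + 8) = -2 + (4 + c)/(8 + c))
z = -1553/11 (z = (-12 - 1*14)/(8 + 14) - 140 = (-12 - 14)/22 - 140 = (1/22)*(-26) - 140 = -13/11 - 140 = -1553/11 ≈ -141.18)
z + H*u(-7) = -1553/11 - 224*12 = -1553/11 - 2688 = -31121/11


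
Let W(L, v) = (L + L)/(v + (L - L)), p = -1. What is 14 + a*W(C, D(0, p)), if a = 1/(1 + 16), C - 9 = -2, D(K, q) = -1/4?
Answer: 182/17 ≈ 10.706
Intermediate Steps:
D(K, q) = -¼ (D(K, q) = -1*¼ = -¼)
C = 7 (C = 9 - 2 = 7)
W(L, v) = 2*L/v (W(L, v) = (2*L)/(v + 0) = (2*L)/v = 2*L/v)
a = 1/17 ≈ 0.058824
14 + a*W(C, D(0, p)) = 14 + (2*7/(-¼))/17 = 14 + (2*7*(-4))/17 = 14 + (1/17)*(-56) = 14 - 56/17 = 182/17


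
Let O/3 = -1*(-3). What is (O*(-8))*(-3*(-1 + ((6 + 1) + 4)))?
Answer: 2160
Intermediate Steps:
O = 9 (O = 3*(-1*(-3)) = 3*3 = 9)
(O*(-8))*(-3*(-1 + ((6 + 1) + 4))) = (9*(-8))*(-3*(-1 + ((6 + 1) + 4))) = -(-216)*(-1 + (7 + 4)) = -(-216)*(-1 + 11) = -(-216)*10 = -72*(-30) = 2160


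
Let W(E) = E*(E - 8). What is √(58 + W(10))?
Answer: √78 ≈ 8.8318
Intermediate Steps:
W(E) = E*(-8 + E)
√(58 + W(10)) = √(58 + 10*(-8 + 10)) = √(58 + 10*2) = √(58 + 20) = √78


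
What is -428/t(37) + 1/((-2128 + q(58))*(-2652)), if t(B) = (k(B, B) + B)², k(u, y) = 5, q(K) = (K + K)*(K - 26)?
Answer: -49942513/205837632 ≈ -0.24263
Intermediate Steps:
q(K) = 2*K*(-26 + K) (q(K) = (2*K)*(-26 + K) = 2*K*(-26 + K))
t(B) = (5 + B)²
-428/t(37) + 1/((-2128 + q(58))*(-2652)) = -428/(5 + 37)² + 1/(-2128 + 2*58*(-26 + 58)*(-2652)) = -428/(42²) - 1/2652/(-2128 + 2*58*32) = -428/1764 - 1/2652/(-2128 + 3712) = -428*1/1764 - 1/2652/1584 = -107/441 + (1/1584)*(-1/2652) = -107/441 - 1/4200768 = -49942513/205837632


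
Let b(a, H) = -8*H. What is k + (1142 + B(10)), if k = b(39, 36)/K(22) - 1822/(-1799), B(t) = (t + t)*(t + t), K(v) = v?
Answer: 30275624/19789 ≈ 1529.9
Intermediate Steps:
B(t) = 4*t**2 (B(t) = (2*t)*(2*t) = 4*t**2)
k = -239014/19789 (k = -8*36/22 - 1822/(-1799) = -288*1/22 - 1822*(-1/1799) = -144/11 + 1822/1799 = -239014/19789 ≈ -12.078)
k + (1142 + B(10)) = -239014/19789 + (1142 + 4*10**2) = -239014/19789 + (1142 + 4*100) = -239014/19789 + (1142 + 400) = -239014/19789 + 1542 = 30275624/19789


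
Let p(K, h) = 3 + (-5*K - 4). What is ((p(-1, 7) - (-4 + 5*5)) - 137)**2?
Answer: 23716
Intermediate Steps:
p(K, h) = -1 - 5*K (p(K, h) = 3 + (-4 - 5*K) = -1 - 5*K)
((p(-1, 7) - (-4 + 5*5)) - 137)**2 = (((-1 - 5*(-1)) - (-4 + 5*5)) - 137)**2 = (((-1 + 5) - (-4 + 25)) - 137)**2 = ((4 - 1*21) - 137)**2 = ((4 - 21) - 137)**2 = (-17 - 137)**2 = (-154)**2 = 23716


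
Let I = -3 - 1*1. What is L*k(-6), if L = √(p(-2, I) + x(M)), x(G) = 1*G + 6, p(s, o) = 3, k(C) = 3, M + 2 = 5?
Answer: 6*√3 ≈ 10.392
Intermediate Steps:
I = -4 (I = -3 - 1 = -4)
M = 3 (M = -2 + 5 = 3)
x(G) = 6 + G (x(G) = G + 6 = 6 + G)
L = 2*√3 (L = √(3 + (6 + 3)) = √(3 + 9) = √12 = 2*√3 ≈ 3.4641)
L*k(-6) = (2*√3)*3 = 6*√3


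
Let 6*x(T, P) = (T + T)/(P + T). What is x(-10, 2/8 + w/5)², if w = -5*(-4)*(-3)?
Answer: 1600/68121 ≈ 0.023488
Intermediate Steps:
w = -60 (w = 20*(-3) = -60)
x(T, P) = T/(3*(P + T)) (x(T, P) = ((T + T)/(P + T))/6 = ((2*T)/(P + T))/6 = (2*T/(P + T))/6 = T/(3*(P + T)))
x(-10, 2/8 + w/5)² = ((⅓)*(-10)/((2/8 - 60/5) - 10))² = ((⅓)*(-10)/((2*(⅛) - 60*⅕) - 10))² = ((⅓)*(-10)/((¼ - 12) - 10))² = ((⅓)*(-10)/(-47/4 - 10))² = ((⅓)*(-10)/(-87/4))² = ((⅓)*(-10)*(-4/87))² = (40/261)² = 1600/68121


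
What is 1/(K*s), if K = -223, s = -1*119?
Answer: 1/26537 ≈ 3.7683e-5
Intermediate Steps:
s = -119
1/(K*s) = 1/(-223*(-119)) = 1/26537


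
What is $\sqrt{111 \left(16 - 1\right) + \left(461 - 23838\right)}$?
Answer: $4 i \sqrt{1357} \approx 147.35 i$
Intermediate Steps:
$\sqrt{111 \left(16 - 1\right) + \left(461 - 23838\right)} = \sqrt{111 \cdot 15 - 23377} = \sqrt{1665 - 23377} = \sqrt{-21712} = 4 i \sqrt{1357}$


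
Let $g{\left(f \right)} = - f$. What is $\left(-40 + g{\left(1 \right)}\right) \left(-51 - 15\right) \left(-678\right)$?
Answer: $-1834668$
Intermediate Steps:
$\left(-40 + g{\left(1 \right)}\right) \left(-51 - 15\right) \left(-678\right) = \left(-40 - 1\right) \left(-51 - 15\right) \left(-678\right) = \left(-40 - 1\right) \left(-66\right) \left(-678\right) = \left(-41\right) \left(-66\right) \left(-678\right) = 2706 \left(-678\right) = -1834668$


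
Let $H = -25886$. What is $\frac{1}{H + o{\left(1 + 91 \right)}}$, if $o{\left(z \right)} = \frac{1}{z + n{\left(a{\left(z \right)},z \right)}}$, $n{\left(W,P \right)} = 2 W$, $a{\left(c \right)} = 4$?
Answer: $- \frac{100}{2588599} \approx -3.8631 \cdot 10^{-5}$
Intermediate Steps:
$o{\left(z \right)} = \frac{1}{8 + z}$ ($o{\left(z \right)} = \frac{1}{z + 2 \cdot 4} = \frac{1}{z + 8} = \frac{1}{8 + z}$)
$\frac{1}{H + o{\left(1 + 91 \right)}} = \frac{1}{-25886 + \frac{1}{8 + \left(1 + 91\right)}} = \frac{1}{-25886 + \frac{1}{8 + 92}} = \frac{1}{-25886 + \frac{1}{100}} = \frac{1}{- \frac{2588599}{100}} = - \frac{100}{2588599}$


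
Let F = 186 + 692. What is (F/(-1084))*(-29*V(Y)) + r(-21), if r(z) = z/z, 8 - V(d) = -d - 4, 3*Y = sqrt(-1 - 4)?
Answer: 76657/271 + 12731*I*sqrt(5)/1626 ≈ 282.87 + 17.508*I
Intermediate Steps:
Y = I*sqrt(5)/3 (Y = sqrt(-1 - 4)/3 = sqrt(-5)/3 = (I*sqrt(5))/3 = I*sqrt(5)/3 ≈ 0.74536*I)
V(d) = 12 + d (V(d) = 8 - (-d - 4) = 8 - (-4 - d) = 8 + (4 + d) = 12 + d)
r(z) = 1
F = 878
(F/(-1084))*(-29*V(Y)) + r(-21) = (878/(-1084))*(-29*(12 + I*sqrt(5)/3)) + 1 = (878*(-1/1084))*(-348 - 29*I*sqrt(5)/3) + 1 = -439*(-348 - 29*I*sqrt(5)/3)/542 + 1 = (76386/271 + 12731*I*sqrt(5)/1626) + 1 = 76657/271 + 12731*I*sqrt(5)/1626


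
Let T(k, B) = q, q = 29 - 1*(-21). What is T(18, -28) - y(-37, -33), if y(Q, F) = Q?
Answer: 87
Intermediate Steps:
q = 50 (q = 29 + 21 = 50)
T(k, B) = 50
T(18, -28) - y(-37, -33) = 50 - 1*(-37) = 50 + 37 = 87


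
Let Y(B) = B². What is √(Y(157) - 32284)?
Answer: I*√7635 ≈ 87.379*I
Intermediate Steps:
√(Y(157) - 32284) = √(157² - 32284) = √(24649 - 32284) = √(-7635) = I*√7635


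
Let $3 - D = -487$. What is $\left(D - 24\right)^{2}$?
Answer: $217156$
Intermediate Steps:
$D = 490$ ($D = 3 - -487 = 3 + 487 = 490$)
$\left(D - 24\right)^{2} = \left(490 - 24\right)^{2} = 466^{2} = 217156$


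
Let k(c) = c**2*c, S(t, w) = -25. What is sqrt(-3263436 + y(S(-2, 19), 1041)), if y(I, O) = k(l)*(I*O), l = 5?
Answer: I*sqrt(6516561) ≈ 2552.8*I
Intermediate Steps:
k(c) = c**3
y(I, O) = 125*I*O (y(I, O) = 5**3*(I*O) = 125*(I*O) = 125*I*O)
sqrt(-3263436 + y(S(-2, 19), 1041)) = sqrt(-3263436 + 125*(-25)*1041) = sqrt(-3263436 - 3253125) = sqrt(-6516561) = I*sqrt(6516561)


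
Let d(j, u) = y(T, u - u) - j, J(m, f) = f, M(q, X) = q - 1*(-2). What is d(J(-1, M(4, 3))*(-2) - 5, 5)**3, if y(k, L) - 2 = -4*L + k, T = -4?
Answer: 3375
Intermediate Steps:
M(q, X) = 2 + q (M(q, X) = q + 2 = 2 + q)
y(k, L) = 2 + k - 4*L (y(k, L) = 2 + (-4*L + k) = 2 + (k - 4*L) = 2 + k - 4*L)
d(j, u) = -2 - j (d(j, u) = (2 - 4 - 4*(u - u)) - j = (2 - 4 - 4*0) - j = (2 - 4 + 0) - j = -2 - j)
d(J(-1, M(4, 3))*(-2) - 5, 5)**3 = (-2 - ((2 + 4)*(-2) - 5))**3 = (-2 - (6*(-2) - 5))**3 = (-2 - (-12 - 5))**3 = (-2 - 1*(-17))**3 = (-2 + 17)**3 = 15**3 = 3375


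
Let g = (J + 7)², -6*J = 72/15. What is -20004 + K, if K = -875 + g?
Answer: -521014/25 ≈ -20841.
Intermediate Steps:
J = -⅘ (J = -12/15 = -⅙*24/5 = -⅘ ≈ -0.80000)
g = 961/25 (g = (-⅘ + 7)² = (31/5)² = 961/25 ≈ 38.440)
K = -20914/25 (K = -875 + 961/25 = -20914/25 ≈ -836.56)
-20004 + K = -20004 - 20914/25 = -521014/25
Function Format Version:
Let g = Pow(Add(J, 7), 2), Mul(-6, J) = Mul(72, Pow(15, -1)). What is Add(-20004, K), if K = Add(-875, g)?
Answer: Rational(-521014, 25) ≈ -20841.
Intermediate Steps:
J = Rational(-4, 5) (J = Mul(Rational(-1, 6), Mul(72, Pow(15, -1))) = Mul(Rational(-1, 6), Mul(72, Rational(1, 15))) = Mul(Rational(-1, 6), Rational(24, 5)) = Rational(-4, 5) ≈ -0.80000)
g = Rational(961, 25) (g = Pow(Add(Rational(-4, 5), 7), 2) = Pow(Rational(31, 5), 2) = Rational(961, 25) ≈ 38.440)
K = Rational(-20914, 25) (K = Add(-875, Rational(961, 25)) = Rational(-20914, 25) ≈ -836.56)
Add(-20004, K) = Add(-20004, Rational(-20914, 25)) = Rational(-521014, 25)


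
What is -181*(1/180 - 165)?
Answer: 5375519/180 ≈ 29864.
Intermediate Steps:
-181*(1/180 - 165) = -181*(-29699/180) = 5375519/180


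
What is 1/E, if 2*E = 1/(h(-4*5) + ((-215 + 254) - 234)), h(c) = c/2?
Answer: -410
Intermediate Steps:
h(c) = c/2 (h(c) = c*(½) = c/2)
E = -1/410 (E = 1/(2*((-4*5)/2 + ((-215 + 254) - 234))) = 1/(2*((½)*(-20) + (39 - 234))) = 1/(2*(-10 - 195)) = (½)/(-205) = (½)*(-1/205) = -1/410 ≈ -0.0024390)
1/E = 1/(-1/410) = -410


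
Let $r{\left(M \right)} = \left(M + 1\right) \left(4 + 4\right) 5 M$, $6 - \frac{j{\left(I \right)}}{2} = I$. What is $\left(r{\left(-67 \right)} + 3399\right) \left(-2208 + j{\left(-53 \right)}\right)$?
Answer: $-376783110$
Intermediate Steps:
$j{\left(I \right)} = 12 - 2 I$
$r{\left(M \right)} = M \left(40 + 40 M\right)$ ($r{\left(M \right)} = \left(1 + M\right) 8 \cdot 5 M = \left(8 + 8 M\right) 5 M = \left(40 + 40 M\right) M = M \left(40 + 40 M\right)$)
$\left(r{\left(-67 \right)} + 3399\right) \left(-2208 + j{\left(-53 \right)}\right) = \left(40 \left(-67\right) \left(1 - 67\right) + 3399\right) \left(-2208 + \left(12 - -106\right)\right) = \left(40 \left(-67\right) \left(-66\right) + 3399\right) \left(-2208 + \left(12 + 106\right)\right) = \left(176880 + 3399\right) \left(-2208 + 118\right) = 180279 \left(-2090\right) = -376783110$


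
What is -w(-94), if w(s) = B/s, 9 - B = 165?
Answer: -78/47 ≈ -1.6596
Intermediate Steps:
B = -156 (B = 9 - 1*165 = 9 - 165 = -156)
w(s) = -156/s
-w(-94) = -(-156)/(-94) = -(-156)*(-1)/94 = -1*78/47 = -78/47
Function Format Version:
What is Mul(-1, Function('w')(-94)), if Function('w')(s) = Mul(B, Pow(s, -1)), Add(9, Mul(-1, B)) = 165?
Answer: Rational(-78, 47) ≈ -1.6596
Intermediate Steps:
B = -156 (B = Add(9, Mul(-1, 165)) = Add(9, -165) = -156)
Function('w')(s) = Mul(-156, Pow(s, -1))
Mul(-1, Function('w')(-94)) = Mul(-1, Mul(-156, Pow(-94, -1))) = Mul(-1, Mul(-156, Rational(-1, 94))) = Mul(-1, Rational(78, 47)) = Rational(-78, 47)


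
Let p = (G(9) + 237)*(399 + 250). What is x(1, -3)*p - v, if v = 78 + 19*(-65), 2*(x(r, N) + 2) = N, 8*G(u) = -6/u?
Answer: -12887981/24 ≈ -5.3700e+5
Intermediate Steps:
G(u) = -3/(4*u) (G(u) = (-6/u)/8 = -3/(4*u))
x(r, N) = -2 + N/2
v = -1157 (v = 78 - 1235 = -1157)
p = 1845107/12 (p = (-3/4/9 + 237)*(399 + 250) = (-3/4*1/9 + 237)*649 = (-1/12 + 237)*649 = (2843/12)*649 = 1845107/12 ≈ 1.5376e+5)
x(1, -3)*p - v = (-2 + (1/2)*(-3))*(1845107/12) - 1*(-1157) = (-2 - 3/2)*(1845107/12) + 1157 = -7/2*1845107/12 + 1157 = -12915749/24 + 1157 = -12887981/24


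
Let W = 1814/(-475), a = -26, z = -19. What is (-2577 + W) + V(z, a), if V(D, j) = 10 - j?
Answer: -1208789/475 ≈ -2544.8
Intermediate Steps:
W = -1814/475 (W = 1814*(-1/475) = -1814/475 ≈ -3.8189)
(-2577 + W) + V(z, a) = (-2577 - 1814/475) + (10 - 1*(-26)) = -1225889/475 + (10 + 26) = -1225889/475 + 36 = -1208789/475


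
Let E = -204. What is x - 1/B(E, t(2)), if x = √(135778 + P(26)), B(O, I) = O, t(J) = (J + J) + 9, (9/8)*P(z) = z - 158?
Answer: 1/204 + √1220946/3 ≈ 368.33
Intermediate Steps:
P(z) = -1264/9 + 8*z/9 (P(z) = 8*(z - 158)/9 = 8*(-158 + z)/9 = -1264/9 + 8*z/9)
t(J) = 9 + 2*J (t(J) = 2*J + 9 = 9 + 2*J)
x = √1220946/3 (x = √(135778 + (-1264/9 + (8/9)*26)) = √(135778 + (-1264/9 + 208/9)) = √(135778 - 352/3) = √(406982/3) = √1220946/3 ≈ 368.32)
x - 1/B(E, t(2)) = √1220946/3 - 1/(-204) = √1220946/3 - 1*(-1/204) = √1220946/3 + 1/204 = 1/204 + √1220946/3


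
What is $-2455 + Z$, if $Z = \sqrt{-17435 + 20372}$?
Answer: $-2455 + \sqrt{2937} \approx -2400.8$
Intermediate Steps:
$Z = \sqrt{2937} \approx 54.194$
$-2455 + Z = -2455 + \sqrt{2937}$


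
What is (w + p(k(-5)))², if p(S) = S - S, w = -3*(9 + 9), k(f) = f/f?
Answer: 2916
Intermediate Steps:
k(f) = 1
w = -54 (w = -3*18 = -54)
p(S) = 0
(w + p(k(-5)))² = (-54 + 0)² = (-54)² = 2916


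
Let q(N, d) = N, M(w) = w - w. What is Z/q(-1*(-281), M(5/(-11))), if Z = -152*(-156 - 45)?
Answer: 30552/281 ≈ 108.73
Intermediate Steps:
M(w) = 0
Z = 30552 (Z = -152*(-201) = 30552)
Z/q(-1*(-281), M(5/(-11))) = 30552/((-1*(-281))) = 30552/281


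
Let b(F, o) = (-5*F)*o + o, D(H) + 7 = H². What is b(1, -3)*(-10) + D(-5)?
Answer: -102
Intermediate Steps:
D(H) = -7 + H²
b(F, o) = o - 5*F*o (b(F, o) = -5*F*o + o = o - 5*F*o)
b(1, -3)*(-10) + D(-5) = -3*(1 - 5*1)*(-10) + (-7 + (-5)²) = -3*(1 - 5)*(-10) + (-7 + 25) = -3*(-4)*(-10) + 18 = 12*(-10) + 18 = -120 + 18 = -102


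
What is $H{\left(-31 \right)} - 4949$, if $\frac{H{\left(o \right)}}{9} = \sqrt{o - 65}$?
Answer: $-4949 + 36 i \sqrt{6} \approx -4949.0 + 88.182 i$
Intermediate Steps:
$H{\left(o \right)} = 9 \sqrt{-65 + o}$ ($H{\left(o \right)} = 9 \sqrt{o - 65} = 9 \sqrt{-65 + o}$)
$H{\left(-31 \right)} - 4949 = 9 \sqrt{-65 - 31} - 4949 = 9 \sqrt{-96} - 4949 = 9 \cdot 4 i \sqrt{6} - 4949 = 36 i \sqrt{6} - 4949 = -4949 + 36 i \sqrt{6}$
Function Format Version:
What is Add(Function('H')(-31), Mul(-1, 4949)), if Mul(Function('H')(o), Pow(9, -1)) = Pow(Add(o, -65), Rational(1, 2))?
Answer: Add(-4949, Mul(36, I, Pow(6, Rational(1, 2)))) ≈ Add(-4949.0, Mul(88.182, I))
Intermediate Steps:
Function('H')(o) = Mul(9, Pow(Add(-65, o), Rational(1, 2))) (Function('H')(o) = Mul(9, Pow(Add(o, -65), Rational(1, 2))) = Mul(9, Pow(Add(-65, o), Rational(1, 2))))
Add(Function('H')(-31), Mul(-1, 4949)) = Add(Mul(9, Pow(Add(-65, -31), Rational(1, 2))), Mul(-1, 4949)) = Add(Mul(9, Pow(-96, Rational(1, 2))), -4949) = Add(Mul(9, Mul(4, I, Pow(6, Rational(1, 2)))), -4949) = Add(Mul(36, I, Pow(6, Rational(1, 2))), -4949) = Add(-4949, Mul(36, I, Pow(6, Rational(1, 2))))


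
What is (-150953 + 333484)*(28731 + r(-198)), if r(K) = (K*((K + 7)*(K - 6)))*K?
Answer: 278829497902497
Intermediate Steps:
r(K) = K**2*(-6 + K)*(7 + K) (r(K) = (K*((7 + K)*(-6 + K)))*K = (K*((-6 + K)*(7 + K)))*K = (K*(-6 + K)*(7 + K))*K = K**2*(-6 + K)*(7 + K))
(-150953 + 333484)*(28731 + r(-198)) = (-150953 + 333484)*(28731 + (-198)**2*(-42 - 198 + (-198)**2)) = 182531*(28731 + 39204*(-42 - 198 + 39204)) = 182531*(28731 + 39204*38964) = 182531*(28731 + 1527544656) = 182531*1527573387 = 278829497902497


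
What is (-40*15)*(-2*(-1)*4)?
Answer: -4800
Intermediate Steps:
(-40*15)*(-2*(-1)*4) = -1200*4 = -600*8 = -4800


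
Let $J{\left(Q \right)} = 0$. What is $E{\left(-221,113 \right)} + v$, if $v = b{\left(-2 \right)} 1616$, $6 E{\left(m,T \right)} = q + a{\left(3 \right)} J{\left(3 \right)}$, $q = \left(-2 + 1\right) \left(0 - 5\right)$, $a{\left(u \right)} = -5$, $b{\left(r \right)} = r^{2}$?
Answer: $\frac{38789}{6} \approx 6464.8$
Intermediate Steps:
$q = 5$ ($q = \left(-1\right) \left(-5\right) = 5$)
$E{\left(m,T \right)} = \frac{5}{6}$ ($E{\left(m,T \right)} = \frac{5 - 0}{6} = \frac{5 + 0}{6} = \frac{1}{6} \cdot 5 = \frac{5}{6}$)
$v = 6464$ ($v = \left(-2\right)^{2} \cdot 1616 = 4 \cdot 1616 = 6464$)
$E{\left(-221,113 \right)} + v = \frac{5}{6} + 6464 = \frac{38789}{6}$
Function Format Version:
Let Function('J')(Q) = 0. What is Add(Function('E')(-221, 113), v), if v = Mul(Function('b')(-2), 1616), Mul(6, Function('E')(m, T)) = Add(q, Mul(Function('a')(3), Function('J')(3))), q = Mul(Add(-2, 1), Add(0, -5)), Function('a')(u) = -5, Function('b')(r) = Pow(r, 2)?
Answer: Rational(38789, 6) ≈ 6464.8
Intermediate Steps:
q = 5 (q = Mul(-1, -5) = 5)
Function('E')(m, T) = Rational(5, 6) (Function('E')(m, T) = Mul(Rational(1, 6), Add(5, Mul(-5, 0))) = Mul(Rational(1, 6), Add(5, 0)) = Mul(Rational(1, 6), 5) = Rational(5, 6))
v = 6464 (v = Mul(Pow(-2, 2), 1616) = Mul(4, 1616) = 6464)
Add(Function('E')(-221, 113), v) = Add(Rational(5, 6), 6464) = Rational(38789, 6)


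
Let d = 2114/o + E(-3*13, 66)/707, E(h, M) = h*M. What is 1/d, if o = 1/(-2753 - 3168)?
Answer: -707/8849517332 ≈ -7.9891e-8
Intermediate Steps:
E(h, M) = M*h
o = -1/5921 (o = 1/(-5921) = -1/5921 ≈ -0.00016889)
d = -8849517332/707 (d = 2114/(-1/5921) + (66*(-3*13))/707 = 2114*(-5921) + (66*(-39))*(1/707) = -12516994 - 2574*1/707 = -12516994 - 2574/707 = -8849517332/707 ≈ -1.2517e+7)
1/d = 1/(-8849517332/707) = -707/8849517332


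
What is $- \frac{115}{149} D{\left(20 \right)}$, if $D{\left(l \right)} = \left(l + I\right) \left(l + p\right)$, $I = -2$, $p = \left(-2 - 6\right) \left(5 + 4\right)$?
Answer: $\frac{107640}{149} \approx 722.42$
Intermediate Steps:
$p = -72$ ($p = \left(-8\right) 9 = -72$)
$D{\left(l \right)} = \left(-72 + l\right) \left(-2 + l\right)$ ($D{\left(l \right)} = \left(l - 2\right) \left(l - 72\right) = \left(-2 + l\right) \left(-72 + l\right) = \left(-72 + l\right) \left(-2 + l\right)$)
$- \frac{115}{149} D{\left(20 \right)} = - \frac{115}{149} \left(144 + 20^{2} - 1480\right) = \left(-115\right) \frac{1}{149} \left(144 + 400 - 1480\right) = \left(- \frac{115}{149}\right) \left(-936\right) = \frac{107640}{149}$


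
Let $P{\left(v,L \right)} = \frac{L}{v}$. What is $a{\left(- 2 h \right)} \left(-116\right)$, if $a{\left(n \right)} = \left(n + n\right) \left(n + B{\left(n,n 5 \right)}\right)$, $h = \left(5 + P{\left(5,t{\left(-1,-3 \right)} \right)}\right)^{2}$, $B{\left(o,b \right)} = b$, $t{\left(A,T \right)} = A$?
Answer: $- \frac{1847328768}{625} \approx -2.9557 \cdot 10^{6}$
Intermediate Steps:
$h = \frac{576}{25}$ ($h = \left(5 - \frac{1}{5}\right)^{2} = \left(\frac{24}{5}\right)^{2} = \frac{576}{25} \approx 23.04$)
$a{\left(n \right)} = 12 n^{2}$ ($a{\left(n \right)} = \left(n + n\right) \left(n + n 5\right) = 2 n \left(n + 5 n\right) = 2 n 6 n = 12 n^{2}$)
$a{\left(- 2 h \right)} \left(-116\right) = 12 \left(\left(-2\right) \frac{576}{25}\right)^{2} \left(-116\right) = 12 \left(- \frac{1152}{25}\right)^{2} \left(-116\right) = 12 \cdot \frac{1327104}{625} \left(-116\right) = \frac{15925248}{625} \left(-116\right) = - \frac{1847328768}{625}$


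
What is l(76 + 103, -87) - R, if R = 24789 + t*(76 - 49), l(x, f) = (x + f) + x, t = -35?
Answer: -23573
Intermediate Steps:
l(x, f) = f + 2*x (l(x, f) = (f + x) + x = f + 2*x)
R = 23844 (R = 24789 - 35*(76 - 49) = 24789 - 35*27 = 24789 - 945 = 23844)
l(76 + 103, -87) - R = (-87 + 2*(76 + 103)) - 1*23844 = (-87 + 2*179) - 23844 = (-87 + 358) - 23844 = 271 - 23844 = -23573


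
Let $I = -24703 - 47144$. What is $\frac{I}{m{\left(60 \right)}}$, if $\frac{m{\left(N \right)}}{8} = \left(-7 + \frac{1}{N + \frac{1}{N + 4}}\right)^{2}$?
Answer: $- \frac{117775442223}{639531848} \approx -184.16$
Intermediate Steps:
$m{\left(N \right)} = 8 \left(-7 + \frac{1}{N + \frac{1}{4 + N}}\right)^{2}$ ($m{\left(N \right)} = 8 \left(-7 + \frac{1}{N + \frac{1}{N + 4}}\right)^{2} = 8 \left(-7 + \frac{1}{N + \frac{1}{4 + N}}\right)^{2}$)
$I = -71847$
$\frac{I}{m{\left(60 \right)}} = - \frac{71847}{8 \frac{1}{\left(1 + 60^{2} + 4 \cdot 60\right)^{2}} \left(3 + 7 \cdot 60^{2} + 27 \cdot 60\right)^{2}} = - \frac{71847}{8 \frac{1}{\left(1 + 3600 + 240\right)^{2}} \left(3 + 7 \cdot 3600 + 1620\right)^{2}} = - \frac{71847}{8 \cdot \frac{1}{14753281} \left(3 + 25200 + 1620\right)^{2}} = - \frac{71847}{8 \cdot \frac{1}{14753281} \cdot 26823^{2}} = - \frac{71847}{8 \cdot \frac{1}{14753281} \cdot 719473329} = - \frac{71847}{\frac{5755786632}{14753281}} = \left(-71847\right) \frac{14753281}{5755786632} = - \frac{117775442223}{639531848}$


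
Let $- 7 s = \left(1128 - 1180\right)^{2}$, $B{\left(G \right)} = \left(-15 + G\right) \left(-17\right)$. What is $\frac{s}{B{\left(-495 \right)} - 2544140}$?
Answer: $\frac{1352}{8874145} \approx 0.00015235$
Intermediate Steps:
$B{\left(G \right)} = 255 - 17 G$
$s = - \frac{2704}{7}$ ($s = - \frac{\left(1128 - 1180\right)^{2}}{7} = - \frac{\left(-52\right)^{2}}{7} = \left(- \frac{1}{7}\right) 2704 = - \frac{2704}{7} \approx -386.29$)
$\frac{s}{B{\left(-495 \right)} - 2544140} = - \frac{2704}{7 \left(\left(255 - -8415\right) - 2544140\right)} = - \frac{2704}{7 \left(\left(255 + 8415\right) - 2544140\right)} = - \frac{2704}{7 \left(8670 - 2544140\right)} = - \frac{2704}{7 \left(-2535470\right)} = \left(- \frac{2704}{7}\right) \left(- \frac{1}{2535470}\right) = \frac{1352}{8874145}$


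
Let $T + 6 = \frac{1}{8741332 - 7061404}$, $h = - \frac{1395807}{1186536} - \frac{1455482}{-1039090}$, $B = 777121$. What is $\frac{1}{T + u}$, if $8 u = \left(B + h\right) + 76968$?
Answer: $\frac{26554012216530240}{2834777638137588415169} \approx 9.3672 \cdot 10^{-6}$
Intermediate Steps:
$h = \frac{3546316599}{15806637080}$ ($h = \left(-1395807\right) \frac{1}{1186536} - - \frac{727741}{519545} = - \frac{465269}{395512} + \frac{727741}{519545} = \frac{3546316599}{15806637080} \approx 0.22436$)
$u = \frac{13500278403336719}{126453096640}$ ($u = \frac{\left(777121 + \frac{3546316599}{15806637080}\right) + 76968}{8} = \frac{\frac{12283673160563279}{15806637080} + 76968}{8} = \frac{1}{8} \cdot \frac{13500278403336719}{15806637080} = \frac{13500278403336719}{126453096640} \approx 1.0676 \cdot 10^{5}$)
$T = - \frac{10079567}{1679928}$ ($T = -6 + \frac{1}{8741332 - 7061404} = -6 + \frac{1}{1679928} = - \frac{10079567}{1679928} \approx -6.0$)
$\frac{1}{T + u} = \frac{1}{- \frac{10079567}{1679928} + \frac{13500278403336719}{126453096640}} = \frac{1}{\frac{2834777638137588415169}{26554012216530240}} = \frac{26554012216530240}{2834777638137588415169}$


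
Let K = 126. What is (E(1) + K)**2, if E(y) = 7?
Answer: 17689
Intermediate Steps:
(E(1) + K)**2 = (7 + 126)**2 = 133**2 = 17689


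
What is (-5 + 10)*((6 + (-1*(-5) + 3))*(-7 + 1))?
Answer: -420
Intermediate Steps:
(-5 + 10)*((6 + (-1*(-5) + 3))*(-7 + 1)) = 5*((6 + (5 + 3))*(-6)) = 5*((6 + 8)*(-6)) = 5*(14*(-6)) = 5*(-84) = -420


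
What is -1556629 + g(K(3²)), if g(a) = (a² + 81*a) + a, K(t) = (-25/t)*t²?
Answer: -1524454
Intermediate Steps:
K(t) = -25*t
g(a) = a² + 82*a
-1556629 + g(K(3²)) = -1556629 + (-25*3²)*(82 - 25*3²) = -1556629 + (-25*9)*(82 - 25*9) = -1556629 - 225*(82 - 225) = -1556629 - 225*(-143) = -1556629 + 32175 = -1524454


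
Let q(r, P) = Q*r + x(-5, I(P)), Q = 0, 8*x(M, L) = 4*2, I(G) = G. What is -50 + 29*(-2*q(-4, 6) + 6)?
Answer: 66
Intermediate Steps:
x(M, L) = 1 (x(M, L) = (4*2)/8 = (⅛)*8 = 1)
q(r, P) = 1 (q(r, P) = 0*r + 1 = 0 + 1 = 1)
-50 + 29*(-2*q(-4, 6) + 6) = -50 + 29*(-2*1 + 6) = -50 + 29*(-2 + 6) = -50 + 29*4 = -50 + 116 = 66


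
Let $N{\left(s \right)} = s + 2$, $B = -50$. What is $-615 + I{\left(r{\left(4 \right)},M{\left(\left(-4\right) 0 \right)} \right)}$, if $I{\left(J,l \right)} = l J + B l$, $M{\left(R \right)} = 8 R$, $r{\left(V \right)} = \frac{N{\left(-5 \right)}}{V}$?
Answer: $-615$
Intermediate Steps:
$N{\left(s \right)} = 2 + s$
$r{\left(V \right)} = - \frac{3}{V}$ ($r{\left(V \right)} = \frac{2 - 5}{V} = - \frac{3}{V}$)
$I{\left(J,l \right)} = - 50 l + J l$ ($I{\left(J,l \right)} = l J - 50 l = J l - 50 l = - 50 l + J l$)
$-615 + I{\left(r{\left(4 \right)},M{\left(\left(-4\right) 0 \right)} \right)} = -615 + 8 \left(\left(-4\right) 0\right) \left(-50 - \frac{3}{4}\right) = -615 + 8 \cdot 0 \left(-50 - \frac{3}{4}\right) = -615 + 0 \left(-50 - \frac{3}{4}\right) = -615 + 0 \left(- \frac{203}{4}\right) = -615 + 0 = -615$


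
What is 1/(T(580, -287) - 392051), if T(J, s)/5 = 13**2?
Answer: -1/391206 ≈ -2.5562e-6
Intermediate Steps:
T(J, s) = 845 (T(J, s) = 5*13**2 = 5*169 = 845)
1/(T(580, -287) - 392051) = 1/(845 - 392051) = 1/(-391206) = -1/391206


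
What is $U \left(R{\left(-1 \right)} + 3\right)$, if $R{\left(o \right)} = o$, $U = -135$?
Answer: $-270$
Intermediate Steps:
$U \left(R{\left(-1 \right)} + 3\right) = - 135 \left(-1 + 3\right) = \left(-135\right) 2 = -270$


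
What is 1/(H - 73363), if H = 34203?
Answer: -1/39160 ≈ -2.5536e-5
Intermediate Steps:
1/(H - 73363) = 1/(34203 - 73363) = 1/(-39160) = -1/39160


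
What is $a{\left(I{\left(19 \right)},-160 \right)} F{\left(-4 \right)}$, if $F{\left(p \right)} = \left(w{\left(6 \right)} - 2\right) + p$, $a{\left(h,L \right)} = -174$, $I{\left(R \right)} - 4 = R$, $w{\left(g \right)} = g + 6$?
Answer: $-1044$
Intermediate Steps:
$w{\left(g \right)} = 6 + g$
$I{\left(R \right)} = 4 + R$
$F{\left(p \right)} = 10 + p$ ($F{\left(p \right)} = \left(\left(6 + 6\right) - 2\right) + p = \left(12 - 2\right) + p = 10 + p$)
$a{\left(I{\left(19 \right)},-160 \right)} F{\left(-4 \right)} = - 174 \left(10 - 4\right) = \left(-174\right) 6 = -1044$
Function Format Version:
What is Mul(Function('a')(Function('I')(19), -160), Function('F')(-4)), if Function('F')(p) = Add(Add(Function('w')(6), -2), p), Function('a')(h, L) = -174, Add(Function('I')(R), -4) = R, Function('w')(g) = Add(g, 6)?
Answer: -1044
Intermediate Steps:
Function('w')(g) = Add(6, g)
Function('I')(R) = Add(4, R)
Function('F')(p) = Add(10, p) (Function('F')(p) = Add(Add(Add(6, 6), -2), p) = Add(Add(12, -2), p) = Add(10, p))
Mul(Function('a')(Function('I')(19), -160), Function('F')(-4)) = Mul(-174, Add(10, -4)) = Mul(-174, 6) = -1044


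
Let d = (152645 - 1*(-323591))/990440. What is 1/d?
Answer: 247610/119059 ≈ 2.0797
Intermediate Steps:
d = 119059/247610 (d = (152645 + 323591)*(1/990440) = 476236*(1/990440) = 119059/247610 ≈ 0.48083)
1/d = 1/(119059/247610) = 247610/119059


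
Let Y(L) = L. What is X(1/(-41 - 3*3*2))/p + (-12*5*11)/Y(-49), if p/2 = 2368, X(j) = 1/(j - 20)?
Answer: 3691519669/274067584 ≈ 13.469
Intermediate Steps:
X(j) = 1/(-20 + j)
p = 4736 (p = 2*2368 = 4736)
X(1/(-41 - 3*3*2))/p + (-12*5*11)/Y(-49) = 1/(-20 + 1/(-41 - 3*3*2)*4736) + (-12*5*11)/(-49) = (1/4736)/(-20 + 1/(-41 - 9*2)) - 60*11*(-1/49) = (1/4736)/(-20 + 1/(-41 - 18)) - 660*(-1/49) = (1/4736)/(-20 + 1/(-59)) + 660/49 = (1/4736)/(-20 - 1/59) + 660/49 = (1/4736)/(-1181/59) + 660/49 = -59/1181*1/4736 + 660/49 = -59/5593216 + 660/49 = 3691519669/274067584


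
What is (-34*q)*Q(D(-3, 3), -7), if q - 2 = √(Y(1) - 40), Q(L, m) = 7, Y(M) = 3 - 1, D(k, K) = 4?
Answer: -476 - 238*I*√38 ≈ -476.0 - 1467.1*I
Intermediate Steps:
Y(M) = 2
q = 2 + I*√38 (q = 2 + √(2 - 40) = 2 + √(-38) = 2 + I*√38 ≈ 2.0 + 6.1644*I)
(-34*q)*Q(D(-3, 3), -7) = -34*(2 + I*√38)*7 = (-68 - 34*I*√38)*7 = -476 - 238*I*√38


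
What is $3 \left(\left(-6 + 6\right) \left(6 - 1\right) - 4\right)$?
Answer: $-12$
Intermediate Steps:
$3 \left(\left(-6 + 6\right) \left(6 - 1\right) - 4\right) = 3 \left(0 \cdot 5 - 4\right) = 3 \left(0 - 4\right) = 3 \left(-4\right) = -12$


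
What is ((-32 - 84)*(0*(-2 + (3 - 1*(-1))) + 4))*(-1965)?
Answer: 911760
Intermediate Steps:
((-32 - 84)*(0*(-2 + (3 - 1*(-1))) + 4))*(-1965) = -116*(0*(-2 + (3 + 1)) + 4)*(-1965) = -116*(0*(-2 + 4) + 4)*(-1965) = -116*(0*2 + 4)*(-1965) = -116*(0 + 4)*(-1965) = -116*4*(-1965) = -464*(-1965) = 911760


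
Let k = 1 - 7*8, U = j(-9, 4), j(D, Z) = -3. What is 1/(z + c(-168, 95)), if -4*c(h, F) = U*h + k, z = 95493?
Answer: 4/381523 ≈ 1.0484e-5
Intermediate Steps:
U = -3
k = -55 (k = 1 - 56 = -55)
c(h, F) = 55/4 + 3*h/4 (c(h, F) = -(-3*h - 55)/4 = -(-55 - 3*h)/4 = 55/4 + 3*h/4)
1/(z + c(-168, 95)) = 1/(95493 + (55/4 + (3/4)*(-168))) = 1/(95493 + (55/4 - 126)) = 1/(95493 - 449/4) = 1/(381523/4) = 4/381523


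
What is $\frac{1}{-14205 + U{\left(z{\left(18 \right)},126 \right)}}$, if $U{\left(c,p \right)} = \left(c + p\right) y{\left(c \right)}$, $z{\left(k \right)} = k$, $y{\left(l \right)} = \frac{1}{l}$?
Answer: $- \frac{1}{14197} \approx -7.0437 \cdot 10^{-5}$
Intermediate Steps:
$U{\left(c,p \right)} = \frac{c + p}{c}$
$\frac{1}{-14205 + U{\left(z{\left(18 \right)},126 \right)}} = \frac{1}{-14205 + \frac{18 + 126}{18}} = \frac{1}{-14205 + \frac{1}{18} \cdot 144} = \frac{1}{-14205 + 8} = \frac{1}{-14197} = - \frac{1}{14197}$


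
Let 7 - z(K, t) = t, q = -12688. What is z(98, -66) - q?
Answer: 12761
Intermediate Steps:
z(K, t) = 7 - t
z(98, -66) - q = (7 - 1*(-66)) - 1*(-12688) = (7 + 66) + 12688 = 73 + 12688 = 12761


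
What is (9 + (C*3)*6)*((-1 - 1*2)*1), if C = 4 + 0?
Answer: -243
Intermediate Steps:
C = 4
(9 + (C*3)*6)*((-1 - 1*2)*1) = (9 + (4*3)*6)*((-1 - 1*2)*1) = (9 + 12*6)*((-1 - 2)*1) = (9 + 72)*(-3*1) = 81*(-3) = -243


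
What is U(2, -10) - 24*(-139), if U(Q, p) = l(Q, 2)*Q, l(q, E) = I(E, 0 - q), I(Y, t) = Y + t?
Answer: 3336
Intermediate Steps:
l(q, E) = E - q (l(q, E) = E + (0 - q) = E - q)
U(Q, p) = Q*(2 - Q) (U(Q, p) = (2 - Q)*Q = Q*(2 - Q))
U(2, -10) - 24*(-139) = 2*(2 - 1*2) - 24*(-139) = 2*(2 - 2) + 3336 = 2*0 + 3336 = 0 + 3336 = 3336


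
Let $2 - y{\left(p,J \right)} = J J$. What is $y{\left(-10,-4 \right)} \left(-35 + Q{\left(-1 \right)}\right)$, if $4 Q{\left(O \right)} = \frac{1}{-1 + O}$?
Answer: $\frac{1967}{4} \approx 491.75$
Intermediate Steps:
$Q{\left(O \right)} = \frac{1}{4 \left(-1 + O\right)}$
$y{\left(p,J \right)} = 2 - J^{2}$ ($y{\left(p,J \right)} = 2 - J J = 2 - J^{2}$)
$y{\left(-10,-4 \right)} \left(-35 + Q{\left(-1 \right)}\right) = \left(2 - \left(-4\right)^{2}\right) \left(-35 + \frac{1}{4 \left(-1 - 1\right)}\right) = \left(2 - 16\right) \left(-35 + \frac{1}{4 \left(-2\right)}\right) = \left(2 - 16\right) \left(-35 + \frac{1}{4} \left(- \frac{1}{2}\right)\right) = - 14 \left(-35 - \frac{1}{8}\right) = \left(-14\right) \left(- \frac{281}{8}\right) = \frac{1967}{4}$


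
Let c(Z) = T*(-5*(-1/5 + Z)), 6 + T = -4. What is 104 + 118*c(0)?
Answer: -1076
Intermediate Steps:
T = -10 (T = -6 - 4 = -10)
c(Z) = -10 + 50*Z (c(Z) = -(-50)*(-1/5 + Z) = -10*(1 - 5*Z) = -10 + 50*Z)
104 + 118*c(0) = 104 + 118*(-10 + 50*0) = 104 + 118*(-10 + 0) = 104 + 118*(-10) = 104 - 1180 = -1076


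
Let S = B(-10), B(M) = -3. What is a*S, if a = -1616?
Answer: 4848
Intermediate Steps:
S = -3
a*S = -1616*(-3) = 4848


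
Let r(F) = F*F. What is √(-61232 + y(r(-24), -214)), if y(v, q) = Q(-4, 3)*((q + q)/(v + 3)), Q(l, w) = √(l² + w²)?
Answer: 2*I*√5132178993/579 ≈ 247.46*I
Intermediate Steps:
r(F) = F²
y(v, q) = 10*q/(3 + v) (y(v, q) = √((-4)² + 3²)*((q + q)/(v + 3)) = √(16 + 9)*((2*q)/(3 + v)) = √25*(2*q/(3 + v)) = 5*(2*q/(3 + v)) = 10*q/(3 + v))
√(-61232 + y(r(-24), -214)) = √(-61232 + 10*(-214)/(3 + (-24)²)) = √(-61232 + 10*(-214)/(3 + 576)) = √(-61232 + 10*(-214)/579) = √(-61232 + 10*(-214)*(1/579)) = √(-61232 - 2140/579) = √(-35455468/579) = 2*I*√5132178993/579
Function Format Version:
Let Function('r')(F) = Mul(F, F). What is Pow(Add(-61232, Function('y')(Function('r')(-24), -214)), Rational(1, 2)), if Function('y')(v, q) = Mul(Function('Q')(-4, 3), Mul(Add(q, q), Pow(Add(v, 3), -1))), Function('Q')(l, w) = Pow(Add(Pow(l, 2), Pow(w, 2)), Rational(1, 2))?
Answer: Mul(Rational(2, 579), I, Pow(5132178993, Rational(1, 2))) ≈ Mul(247.46, I)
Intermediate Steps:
Function('r')(F) = Pow(F, 2)
Function('y')(v, q) = Mul(10, q, Pow(Add(3, v), -1)) (Function('y')(v, q) = Mul(Pow(Add(Pow(-4, 2), Pow(3, 2)), Rational(1, 2)), Mul(Add(q, q), Pow(Add(v, 3), -1))) = Mul(Pow(Add(16, 9), Rational(1, 2)), Mul(Mul(2, q), Pow(Add(3, v), -1))) = Mul(Pow(25, Rational(1, 2)), Mul(2, q, Pow(Add(3, v), -1))) = Mul(5, Mul(2, q, Pow(Add(3, v), -1))) = Mul(10, q, Pow(Add(3, v), -1)))
Pow(Add(-61232, Function('y')(Function('r')(-24), -214)), Rational(1, 2)) = Pow(Add(-61232, Mul(10, -214, Pow(Add(3, Pow(-24, 2)), -1))), Rational(1, 2)) = Pow(Add(-61232, Mul(10, -214, Pow(Add(3, 576), -1))), Rational(1, 2)) = Pow(Add(-61232, Mul(10, -214, Pow(579, -1))), Rational(1, 2)) = Pow(Add(-61232, Mul(10, -214, Rational(1, 579))), Rational(1, 2)) = Pow(Add(-61232, Rational(-2140, 579)), Rational(1, 2)) = Pow(Rational(-35455468, 579), Rational(1, 2)) = Mul(Rational(2, 579), I, Pow(5132178993, Rational(1, 2)))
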